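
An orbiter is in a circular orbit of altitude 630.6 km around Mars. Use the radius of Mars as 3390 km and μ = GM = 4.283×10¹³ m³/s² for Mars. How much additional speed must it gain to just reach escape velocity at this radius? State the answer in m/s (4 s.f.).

Δv ≈ 1352 m/s

r = 3390 + 630.6 = 4020.6 km = 4.0206×10⁶ m.
Circular speed v_c = √(μ/r) = 3264 m/s.
Escape speed v_esc = √(2μ/r) = √2 × v_c = 4616 m/s.
Δv = v_esc − v_c = 1352 m/s.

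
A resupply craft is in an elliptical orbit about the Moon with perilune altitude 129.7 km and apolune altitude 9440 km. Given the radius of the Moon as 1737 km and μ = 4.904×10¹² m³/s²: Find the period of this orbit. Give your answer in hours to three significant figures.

T ≈ 13.1 hours

r_p = 1737 + 129.7 = 1866.7 km = 1.8667×10⁶ m.
r_a = 1737 + 9440 = 11177 km = 1.1177×10⁷ m.
Semi-major axis a = (r_p + r_a)/2 = (1866.7 + 11177)/2 = 6521.9 km = 6.522×10⁶ m.
By Kepler's third law T = 2π√(a³/μ) = 2π × 7.521×10³ = 4.726×10⁴ s.
= 13.13 hours.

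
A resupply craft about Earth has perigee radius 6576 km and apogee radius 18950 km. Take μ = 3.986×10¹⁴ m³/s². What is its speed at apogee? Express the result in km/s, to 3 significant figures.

v ≈ 3.29 km/s

Semi-major axis a = (r_p + r_a)/2 = 12763 km = 1.276×10⁷ m.
Vis-viva: v² = μ(2/r − 1/a) = 3.986×10¹⁴ × (1.055×10⁻⁷ − 7.835×10⁻⁸) = 1.084×10⁷ m²/s².
v = 3292 m/s = 3.292 km/s.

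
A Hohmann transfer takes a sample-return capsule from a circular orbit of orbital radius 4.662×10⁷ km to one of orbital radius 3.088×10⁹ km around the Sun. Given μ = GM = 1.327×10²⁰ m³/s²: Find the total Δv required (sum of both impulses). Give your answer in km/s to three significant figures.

Δv_total ≈ 27.0 km/s

r₁ = 4.662×10⁷ km = 4.662×10¹⁰ m.
r₂ = 3.088×10⁹ km = 3.088×10¹² m.
Transfer ellipse a_t = (r₁ + r₂)/2 = 1.567×10¹² m.
At r₁: circular v_c1 = √(μ/r₁) = 53350 m/s; transfer-perihelion v_p = √[μ(2/r₁ − 1/a_t)] = 74890 m/s.
Δv₁ = v_p − v_c1 = 21540 m/s.
At r₂: circular v_c2 = √(μ/r₂) = 6555 m/s; transfer-aphelion v_a = √[μ(2/r₂ − 1/a_t)] = 1131 m/s.
Δv₂ = v_c2 − v_a = 5425 m/s.
Total Δv = Δv₁ + Δv₂ = 26960 m/s = 26.96 km/s.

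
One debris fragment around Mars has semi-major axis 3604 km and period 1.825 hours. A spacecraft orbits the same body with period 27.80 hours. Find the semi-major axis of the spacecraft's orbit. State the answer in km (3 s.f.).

a₂ ≈ 22100 km

Kepler's third law: a³ ∝ T², so a₂ = a₁ (T₂/T₁)^(2/3).
T₂/T₁ = 15.23, (T₂/T₁)^(2/3) = 6.145.
a₂ = 3604 × 6.145 = 22150 km.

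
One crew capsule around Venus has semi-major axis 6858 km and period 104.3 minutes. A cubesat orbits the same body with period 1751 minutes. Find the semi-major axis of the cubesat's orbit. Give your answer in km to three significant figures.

a₂ ≈ 45000 km

Kepler's third law: a³ ∝ T², so a₂ = a₁ (T₂/T₁)^(2/3).
T₂/T₁ = 16.79, (T₂/T₁)^(2/3) = 6.556.
a₂ = 6858 × 6.556 = 44960 km.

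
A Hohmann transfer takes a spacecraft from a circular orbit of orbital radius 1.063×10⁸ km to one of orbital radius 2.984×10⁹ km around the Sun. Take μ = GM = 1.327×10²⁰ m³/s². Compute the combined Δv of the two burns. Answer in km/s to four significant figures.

Δv_total ≈ 18.69 km/s

r₁ = 1.063×10⁸ km = 1.063×10¹¹ m.
r₂ = 2.984×10⁹ km = 2.984×10¹² m.
Transfer ellipse a_t = (r₁ + r₂)/2 = 1.545×10¹² m.
At r₁: circular v_c1 = √(μ/r₁) = 35330 m/s; transfer-perihelion v_p = √[μ(2/r₁ − 1/a_t)] = 49100 m/s.
Δv₁ = v_p − v_c1 = 13770 m/s.
At r₂: circular v_c2 = √(μ/r₂) = 6669 m/s; transfer-aphelion v_a = √[μ(2/r₂ − 1/a_t)] = 1749 m/s.
Δv₂ = v_c2 − v_a = 4920 m/s.
Total Δv = Δv₁ + Δv₂ = 18690 m/s = 18.69 km/s.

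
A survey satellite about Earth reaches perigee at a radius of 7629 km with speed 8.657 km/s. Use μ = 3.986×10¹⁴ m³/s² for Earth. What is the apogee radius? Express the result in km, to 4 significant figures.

r_p = 7.629×10⁶ m.
Specific energy ε = v²/2 − μ/r = -1.478×10⁷ J/kg, so a = −μ/(2ε) = 1.349×10⁷ m.
The apsides satisfy r_p + r_a = 2a, so the apogee radius is 2a − r_p = 1.935×10⁷ m = 19347 km.

apogee radius ≈ 19350 km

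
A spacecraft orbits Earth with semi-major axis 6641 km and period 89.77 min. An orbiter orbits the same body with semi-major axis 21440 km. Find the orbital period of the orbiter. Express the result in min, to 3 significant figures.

Kepler's third law: T² ∝ a³, so T₂ = T₁ (a₂/a₁)^(3/2).
a₂/a₁ = 3.228, (a₂/a₁)^(3/2) = 5.801.
T₂ = 89.77 × 5.801 = 520.7 min.

T₂ ≈ 521 min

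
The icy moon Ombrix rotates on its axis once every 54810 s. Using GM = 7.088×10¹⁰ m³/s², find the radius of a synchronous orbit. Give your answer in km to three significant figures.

r_sync ≈ 1750 km

A synchronous orbit has period T, so by Kepler's third law a = (μT²/4π²)^(1/3).
μT²/4π² = 7.088×10¹⁰ × (5.481×10⁴)² / 39.48 = 5.394×10¹⁸ m³.
a = 1.754×10⁶ m = 1753.7 km.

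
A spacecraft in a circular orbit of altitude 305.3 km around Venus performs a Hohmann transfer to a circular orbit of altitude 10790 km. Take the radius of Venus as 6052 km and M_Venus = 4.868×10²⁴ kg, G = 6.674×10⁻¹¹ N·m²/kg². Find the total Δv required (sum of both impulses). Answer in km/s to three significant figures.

μ = GM = 6.674×10⁻¹¹ × 4.868×10²⁴ = 3.249×10¹⁴ m³/s².
r₁ = 6052 + 305.3 = 6357.3 km = 6.3573×10⁶ m.
r₂ = 6052 + 10790 = 16842 km = 1.6842×10⁷ m.
Transfer ellipse a_t = (r₁ + r₂)/2 = 1.160×10⁷ m.
At r₁: circular v_c1 = √(μ/r₁) = 7149 m/s; transfer-periapsis v_p = √[μ(2/r₁ − 1/a_t)] = 8614 m/s.
Δv₁ = v_p − v_c1 = 1465 m/s.
At r₂: circular v_c2 = √(μ/r₂) = 4392 m/s; transfer-apoapsis v_a = √[μ(2/r₂ − 1/a_t)] = 3252 m/s.
Δv₂ = v_c2 − v_a = 1141 m/s.
Total Δv = Δv₁ + Δv₂ = 2606 m/s = 2.606 km/s.

Δv_total ≈ 2.61 km/s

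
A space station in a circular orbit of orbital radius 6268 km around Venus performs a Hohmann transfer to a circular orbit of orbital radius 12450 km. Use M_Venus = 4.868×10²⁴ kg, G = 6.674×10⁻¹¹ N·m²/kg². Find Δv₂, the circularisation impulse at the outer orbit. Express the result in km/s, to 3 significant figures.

Δv ≈ 0.928 km/s

μ = GM = 6.674×10⁻¹¹ × 4.868×10²⁴ = 3.249×10¹⁴ m³/s².
r₁ = 6268 km = 6.268×10⁶ m.
r₂ = 12450 km = 1.245×10⁷ m.
Transfer ellipse a_t = (r₁ + r₂)/2 = 9.359×10⁶ m.
At r₁: circular v_c1 = √(μ/r₁) = 7200 m/s; transfer-periapsis v_p = √[μ(2/r₁ − 1/a_t)] = 8304 m/s.
At r₂: circular v_c2 = √(μ/r₂) = 5108 m/s; transfer-apoapsis v_a = √[μ(2/r₂ − 1/a_t)] = 4181 m/s.
Δv₂ = v_c2 − v_a = 927.8 m/s.
= 0.9278 km/s.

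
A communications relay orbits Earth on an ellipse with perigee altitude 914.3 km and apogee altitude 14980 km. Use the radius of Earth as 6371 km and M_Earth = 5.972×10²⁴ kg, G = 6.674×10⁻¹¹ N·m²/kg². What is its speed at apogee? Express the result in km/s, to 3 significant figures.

μ = GM = 6.674×10⁻¹¹ × 5.972×10²⁴ = 3.986×10¹⁴ m³/s².
r_p = 6371 + 914.3 = 7285.3 km = 7.2853×10⁶ m.
r_a = 6371 + 14980 = 21351 km = 2.1351×10⁷ m.
Semi-major axis a = (r_p + r_a)/2 = 14318 km = 1.432×10⁷ m.
Vis-viva: v² = μ(2/r − 1/a) = 3.986×10¹⁴ × (9.367×10⁻⁸ − 6.984×10⁻⁸) = 9.498×10⁶ m²/s².
v = 3082 m/s = 3.082 km/s.

v ≈ 3.08 km/s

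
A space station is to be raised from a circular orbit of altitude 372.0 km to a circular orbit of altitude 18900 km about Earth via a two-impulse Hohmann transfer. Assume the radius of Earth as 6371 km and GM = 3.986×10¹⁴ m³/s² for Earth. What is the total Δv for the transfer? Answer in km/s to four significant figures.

r₁ = 6371 + 372.0 = 6743.0 km = 6.7430×10⁶ m.
r₂ = 6371 + 18900 = 25271 km = 2.5271×10⁷ m.
Transfer ellipse a_t = (r₁ + r₂)/2 = 1.601×10⁷ m.
At r₁: circular v_c1 = √(μ/r₁) = 7689 m/s; transfer-perigee v_p = √[μ(2/r₁ − 1/a_t)] = 9660 m/s.
Δv₁ = v_p − v_c1 = 1972 m/s.
At r₂: circular v_c2 = √(μ/r₂) = 3972 m/s; transfer-apogee v_a = √[μ(2/r₂ − 1/a_t)] = 2578 m/s.
Δv₂ = v_c2 − v_a = 1394 m/s.
Total Δv = Δv₁ + Δv₂ = 3366 m/s = 3.366 km/s.

Δv_total ≈ 3.366 km/s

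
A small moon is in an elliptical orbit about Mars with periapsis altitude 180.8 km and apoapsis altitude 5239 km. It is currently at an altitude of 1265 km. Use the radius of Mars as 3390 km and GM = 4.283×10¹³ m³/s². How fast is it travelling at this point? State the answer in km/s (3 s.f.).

r_p = 3390 + 180.8 = 3570.8 km = 3.5708×10⁶ m.
r_a = 3390 + 5239 = 8629.0 km = 8.6290×10⁶ m.
r = 3390 + 1265 = 4655.0 km = 4.655×10⁶ m.
Semi-major axis a = (r_p + r_a)/2 = 6099.9 km = 6.100×10⁶ m.
Vis-viva: v² = μ(2/r − 1/a) = 4.283×10¹³ × (4.296×10⁻⁷ − 1.639×10⁻⁷) = 1.138×10⁷ m²/s².
v = 3373 m/s = 3.373 km/s.

v ≈ 3.37 km/s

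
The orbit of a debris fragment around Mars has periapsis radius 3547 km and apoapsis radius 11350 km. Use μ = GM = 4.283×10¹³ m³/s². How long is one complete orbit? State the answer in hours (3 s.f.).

T ≈ 5.42 hours

Semi-major axis a = (r_p + r_a)/2 = (3547.0 + 11350)/2 = 7448.5 km = 7.448×10⁶ m.
By Kepler's third law T = 2π√(a³/μ) = 2π × 3.106×10³ = 1.952×10⁴ s.
= 5.421 hours.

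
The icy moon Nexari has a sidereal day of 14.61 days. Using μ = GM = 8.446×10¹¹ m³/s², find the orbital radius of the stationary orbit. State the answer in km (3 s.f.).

T = 14.61 days = 1.262×10⁶ s.
A synchronous orbit has period T, so by Kepler's third law a = (μT²/4π²)^(1/3).
μT²/4π² = 8.446×10¹¹ × (1.262×10⁶)² / 39.48 = 3.409×10²² m³.
a = 3.242×10⁷ m = 32424 km.

r_sync ≈ 32400 km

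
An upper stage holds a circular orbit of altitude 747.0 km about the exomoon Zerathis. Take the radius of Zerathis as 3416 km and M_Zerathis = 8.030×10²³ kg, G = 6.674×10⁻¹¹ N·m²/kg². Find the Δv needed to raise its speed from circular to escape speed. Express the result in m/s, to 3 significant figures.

Δv ≈ 1490 m/s

μ = GM = 6.674×10⁻¹¹ × 8.030×10²³ = 5.359×10¹³ m³/s².
r = 3416 + 747.0 = 4163.0 km = 4.1630×10⁶ m.
Circular speed v_c = √(μ/r) = 3588 m/s.
Escape speed v_esc = √(2μ/r) = √2 × v_c = 5074 m/s.
Δv = v_esc − v_c = 1486 m/s.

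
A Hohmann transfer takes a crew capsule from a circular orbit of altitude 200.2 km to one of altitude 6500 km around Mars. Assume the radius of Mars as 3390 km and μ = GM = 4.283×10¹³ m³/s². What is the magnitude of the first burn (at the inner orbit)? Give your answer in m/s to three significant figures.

r₁ = 3390 + 200.2 = 3590.2 km = 3.5902×10⁶ m.
r₂ = 3390 + 6500 = 9890.0 km = 9.8900×10⁶ m.
Transfer ellipse a_t = (r₁ + r₂)/2 = 6.740×10⁶ m.
At r₁: circular v_c1 = √(μ/r₁) = 3454 m/s; transfer-periapsis v_p = √[μ(2/r₁ − 1/a_t)] = 4184 m/s.
Δv₁ = v_p − v_c1 = 729.9 m/s.

Δv ≈ 730 m/s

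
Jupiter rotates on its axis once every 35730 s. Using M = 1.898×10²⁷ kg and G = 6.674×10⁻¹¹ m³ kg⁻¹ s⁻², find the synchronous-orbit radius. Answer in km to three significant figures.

μ = GM = 6.674×10⁻¹¹ × 1.898×10²⁷ = 1.267×10¹⁷ m³/s².
A synchronous orbit has period T, so by Kepler's third law a = (μT²/4π²)^(1/3).
μT²/4π² = 1.267×10¹⁷ × (3.573×10⁴)² / 39.48 = 4.096×10²⁴ m³.
a = 1.600×10⁸ m = 1.6000×10⁵ km.

r_sync ≈ 1.60×10⁵ km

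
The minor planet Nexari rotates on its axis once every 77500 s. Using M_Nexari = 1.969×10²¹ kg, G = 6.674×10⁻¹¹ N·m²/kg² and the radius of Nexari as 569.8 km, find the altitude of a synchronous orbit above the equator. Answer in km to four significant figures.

μ = GM = 6.674×10⁻¹¹ × 1.969×10²¹ = 1.314×10¹¹ m³/s².
A synchronous orbit has period T, so by Kepler's third law a = (μT²/4π²)^(1/3).
μT²/4π² = 1.314×10¹¹ × (7.750×10⁴)² / 39.48 = 1.999×10¹⁹ m³.
a = 2.714×10⁶ m = 2714.1 km.
Altitude h = a − R = 2714.1 − 569.8 = 2144.3 km.

h_sync ≈ 2144 km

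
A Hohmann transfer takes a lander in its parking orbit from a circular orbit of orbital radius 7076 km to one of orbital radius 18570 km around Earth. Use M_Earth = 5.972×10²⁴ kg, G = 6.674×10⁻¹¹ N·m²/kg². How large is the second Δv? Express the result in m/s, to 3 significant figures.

μ = GM = 6.674×10⁻¹¹ × 5.972×10²⁴ = 3.986×10¹⁴ m³/s².
r₁ = 7076 km = 7.076×10⁶ m.
r₂ = 18570 km = 1.857×10⁷ m.
Transfer ellipse a_t = (r₁ + r₂)/2 = 1.282×10⁷ m.
At r₁: circular v_c1 = √(μ/r₁) = 7505 m/s; transfer-perigee v_p = √[μ(2/r₁ − 1/a_t)] = 9032 m/s.
At r₂: circular v_c2 = √(μ/r₂) = 4633 m/s; transfer-apogee v_a = √[μ(2/r₂ − 1/a_t)] = 3441 m/s.
Δv₂ = v_c2 − v_a = 1191 m/s.

Δv ≈ 1190 m/s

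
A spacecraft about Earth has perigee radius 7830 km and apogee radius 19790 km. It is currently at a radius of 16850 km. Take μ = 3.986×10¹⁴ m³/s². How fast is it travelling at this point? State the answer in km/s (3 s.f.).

v ≈ 4.30 km/s

Semi-major axis a = (r_p + r_a)/2 = 13810 km = 1.381×10⁷ m.
Vis-viva: v² = μ(2/r − 1/a) = 3.986×10¹⁴ × (1.187×10⁻⁷ − 7.241×10⁻⁸) = 1.845×10⁷ m²/s².
v = 4295 m/s = 4.295 km/s.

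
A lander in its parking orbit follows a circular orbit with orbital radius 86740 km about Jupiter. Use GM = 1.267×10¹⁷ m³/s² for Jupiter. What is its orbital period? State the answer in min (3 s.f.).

r = 86740 km = 8.674×10⁷ m.
Kepler's third law: T = 2π√(r³/μ) = 2π√((8.674×10⁷)³ / 1.267×10¹⁷).
r³/μ = 5.151×10⁶ s², so T = 2π × 2.270×10³ = 1.426×10⁴ s.
Converting: 1.426×10⁴ s ÷ 60.00 = 237.7 min.

T ≈ 238 min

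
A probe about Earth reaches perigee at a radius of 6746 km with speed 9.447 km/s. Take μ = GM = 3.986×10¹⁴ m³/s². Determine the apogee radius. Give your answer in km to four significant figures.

r_p = 6.746×10⁶ m.
Specific energy ε = v²/2 − μ/r = -1.446×10⁷ J/kg, so a = −μ/(2ε) = 1.378×10⁷ m.
The apsides satisfy r_p + r_a = 2a, so the apogee radius is 2a − r_p = 2.081×10⁷ m = 20812 km.

apogee radius ≈ 20810 km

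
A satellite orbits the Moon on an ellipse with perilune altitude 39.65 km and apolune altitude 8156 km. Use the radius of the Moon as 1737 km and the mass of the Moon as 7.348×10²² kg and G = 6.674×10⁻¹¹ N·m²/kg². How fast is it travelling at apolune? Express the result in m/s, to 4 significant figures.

μ = GM = 6.674×10⁻¹¹ × 7.348×10²² = 4.904×10¹² m³/s².
r_p = 1737 + 39.65 = 1776.7 km = 1.7766×10⁶ m.
r_a = 1737 + 8156 = 9893.0 km = 9.8930×10⁶ m.
Semi-major axis a = (r_p + r_a)/2 = 5834.8 km = 5.835×10⁶ m.
Vis-viva: v² = μ(2/r − 1/a) = 4.904×10¹² × (2.022×10⁻⁷ − 1.714×10⁻⁷) = 1.509×10⁵ m²/s².
v = 388.5 m/s.

v ≈ 388.5 m/s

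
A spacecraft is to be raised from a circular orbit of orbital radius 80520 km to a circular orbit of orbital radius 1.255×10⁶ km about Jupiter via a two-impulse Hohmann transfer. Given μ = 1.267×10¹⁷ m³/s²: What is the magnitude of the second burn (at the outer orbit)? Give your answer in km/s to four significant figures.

Δv ≈ 6.559 km/s

r₁ = 80520 km = 8.052×10⁷ m.
r₂ = 1.255×10⁶ km = 1.255×10⁹ m.
Transfer ellipse a_t = (r₁ + r₂)/2 = 6.678×10⁸ m.
At r₁: circular v_c1 = √(μ/r₁) = 39670 m/s; transfer-perijove v_p = √[μ(2/r₁ − 1/a_t)] = 54380 m/s.
At r₂: circular v_c2 = √(μ/r₂) = 10050 m/s; transfer-apojove v_a = √[μ(2/r₂ − 1/a_t)] = 3489 m/s.
Δv₂ = v_c2 − v_a = 6559 m/s.
= 6.559 km/s.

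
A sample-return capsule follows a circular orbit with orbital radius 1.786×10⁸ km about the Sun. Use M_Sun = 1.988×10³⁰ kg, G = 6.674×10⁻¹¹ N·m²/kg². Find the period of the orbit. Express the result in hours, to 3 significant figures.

μ = GM = 6.674×10⁻¹¹ × 1.988×10³⁰ = 1.327×10²⁰ m³/s².
r = 1.786×10⁸ km = 1.786×10¹¹ m.
Kepler's third law: T = 2π√(r³/μ) = 2π√((1.786×10¹¹)³ / 1.327×10²⁰).
r³/μ = 4.294×10¹³ s², so T = 2π × 6.553×10⁶ = 4.117×10⁷ s.
Converting: 4.117×10⁷ s ÷ 3600 = 11440 hours.

T ≈ 11400 hours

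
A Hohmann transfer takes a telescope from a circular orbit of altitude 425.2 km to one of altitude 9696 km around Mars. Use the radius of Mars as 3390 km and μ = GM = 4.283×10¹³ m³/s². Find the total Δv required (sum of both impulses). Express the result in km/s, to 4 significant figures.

r₁ = 3390 + 425.2 = 3815.2 km = 3.8152×10⁶ m.
r₂ = 3390 + 9696 = 13086 km = 1.3086×10⁷ m.
Transfer ellipse a_t = (r₁ + r₂)/2 = 8.451×10⁶ m.
At r₁: circular v_c1 = √(μ/r₁) = 3351 m/s; transfer-periapsis v_p = √[μ(2/r₁ − 1/a_t)] = 4169 m/s.
Δv₁ = v_p − v_c1 = 818.9 m/s.
At r₂: circular v_c2 = √(μ/r₂) = 1809 m/s; transfer-apoapsis v_a = √[μ(2/r₂ − 1/a_t)] = 1216 m/s.
Δv₂ = v_c2 − v_a = 593.5 m/s.
Total Δv = Δv₁ + Δv₂ = 1412 m/s = 1.412 km/s.

Δv_total ≈ 1.412 km/s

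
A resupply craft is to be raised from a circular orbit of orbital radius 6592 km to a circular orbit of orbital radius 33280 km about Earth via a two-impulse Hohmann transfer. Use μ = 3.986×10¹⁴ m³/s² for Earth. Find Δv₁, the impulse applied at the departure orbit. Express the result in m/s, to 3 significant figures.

r₁ = 6592 km = 6.592×10⁶ m.
r₂ = 33280 km = 3.328×10⁷ m.
Transfer ellipse a_t = (r₁ + r₂)/2 = 1.994×10⁷ m.
At r₁: circular v_c1 = √(μ/r₁) = 7776 m/s; transfer-perigee v_p = √[μ(2/r₁ − 1/a_t)] = 10050 m/s.
Δv₁ = v_p − v_c1 = 2271 m/s.

Δv ≈ 2270 m/s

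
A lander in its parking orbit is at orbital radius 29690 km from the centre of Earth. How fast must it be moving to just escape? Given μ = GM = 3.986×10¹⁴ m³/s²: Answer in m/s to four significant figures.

v_esc ≈ 5182 m/s

r = 29690 km = 2.969×10⁷ m.
Escape speed v_esc = √(2μ/r) = √(2 × 3.986×10¹⁴ / 2.969×10⁷) = √(2.685×10⁷) = 5182 m/s.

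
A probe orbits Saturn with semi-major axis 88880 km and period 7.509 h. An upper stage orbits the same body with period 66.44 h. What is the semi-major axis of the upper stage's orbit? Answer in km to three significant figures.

Kepler's third law: a³ ∝ T², so a₂ = a₁ (T₂/T₁)^(2/3).
T₂/T₁ = 8.848, (T₂/T₁)^(2/3) = 4.278.
a₂ = 88880 × 4.278 = 3.802×10⁵ km.

a₂ ≈ 3.80×10⁵ km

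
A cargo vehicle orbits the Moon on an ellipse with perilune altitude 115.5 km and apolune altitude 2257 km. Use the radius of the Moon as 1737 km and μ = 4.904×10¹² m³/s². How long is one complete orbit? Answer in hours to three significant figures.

r_p = 1737 + 115.5 = 1852.5 km = 1.8525×10⁶ m.
r_a = 1737 + 2257 = 3994.0 km = 3.9940×10⁶ m.
Semi-major axis a = (r_p + r_a)/2 = (1852.5 + 3994.0)/2 = 2923.2 km = 2.923×10⁶ m.
By Kepler's third law T = 2π√(a³/μ) = 2π × 2.257×10³ = 1.418×10⁴ s.
= 3.939 hours.

T ≈ 3.94 hours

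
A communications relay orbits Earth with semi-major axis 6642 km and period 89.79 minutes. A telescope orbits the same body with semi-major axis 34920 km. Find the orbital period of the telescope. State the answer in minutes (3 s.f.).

T₂ ≈ 1080 minutes

Kepler's third law: T² ∝ a³, so T₂ = T₁ (a₂/a₁)^(3/2).
a₂/a₁ = 5.257, (a₂/a₁)^(3/2) = 12.05.
T₂ = 89.79 × 12.05 = 1082 minutes.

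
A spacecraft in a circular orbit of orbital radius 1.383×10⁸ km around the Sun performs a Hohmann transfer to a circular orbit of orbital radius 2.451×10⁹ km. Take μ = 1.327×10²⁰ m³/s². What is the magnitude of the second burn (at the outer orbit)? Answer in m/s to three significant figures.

Δv ≈ 4950 m/s

r₁ = 1.383×10⁸ km = 1.383×10¹¹ m.
r₂ = 2.451×10⁹ km = 2.451×10¹² m.
Transfer ellipse a_t = (r₁ + r₂)/2 = 1.295×10¹² m.
At r₁: circular v_c1 = √(μ/r₁) = 30980 m/s; transfer-perihelion v_p = √[μ(2/r₁ − 1/a_t)] = 42620 m/s.
At r₂: circular v_c2 = √(μ/r₂) = 7358 m/s; transfer-aphelion v_a = √[μ(2/r₂ − 1/a_t)] = 2405 m/s.
Δv₂ = v_c2 − v_a = 4953 m/s.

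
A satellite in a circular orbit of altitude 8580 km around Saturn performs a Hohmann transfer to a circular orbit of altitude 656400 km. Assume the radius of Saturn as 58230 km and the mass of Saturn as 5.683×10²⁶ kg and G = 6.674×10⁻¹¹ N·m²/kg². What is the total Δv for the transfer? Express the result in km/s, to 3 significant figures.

μ = GM = 6.674×10⁻¹¹ × 5.683×10²⁶ = 3.793×10¹⁶ m³/s².
r₁ = 58230 + 8580 = 66810 km = 6.6810×10⁷ m.
r₂ = 58230 + 656400 = 714630 km = 7.1463×10⁸ m.
Transfer ellipse a_t = (r₁ + r₂)/2 = 3.907×10⁸ m.
At r₁: circular v_c1 = √(μ/r₁) = 23830 m/s; transfer-perikrone v_p = √[μ(2/r₁ − 1/a_t)] = 32220 m/s.
Δv₁ = v_p − v_c1 = 8397 m/s.
At r₂: circular v_c2 = √(μ/r₂) = 7285 m/s; transfer-apokrone v_a = √[μ(2/r₂ − 1/a_t)] = 3013 m/s.
Δv₂ = v_c2 − v_a = 4273 m/s.
Total Δv = Δv₁ + Δv₂ = 12670 m/s = 12.67 km/s.

Δv_total ≈ 12.7 km/s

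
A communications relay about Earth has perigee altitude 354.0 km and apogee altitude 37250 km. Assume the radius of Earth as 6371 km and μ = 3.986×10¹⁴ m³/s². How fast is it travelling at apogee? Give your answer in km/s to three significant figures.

v ≈ 1.56 km/s

r_p = 6371 + 354.0 = 6725.0 km = 6.7250×10⁶ m.
r_a = 6371 + 37250 = 43621 km = 4.3621×10⁷ m.
Semi-major axis a = (r_p + r_a)/2 = 25173 km = 2.517×10⁷ m.
Vis-viva: v² = μ(2/r − 1/a) = 3.986×10¹⁴ × (4.585×10⁻⁸ − 3.973×10⁻⁸) = 2.441×10⁶ m²/s².
v = 1562 m/s = 1.562 km/s.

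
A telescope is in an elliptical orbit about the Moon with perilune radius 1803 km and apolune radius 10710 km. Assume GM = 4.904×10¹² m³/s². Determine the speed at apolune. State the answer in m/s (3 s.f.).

Semi-major axis a = (r_p + r_a)/2 = 6256.5 km = 6.256×10⁶ m.
Vis-viva: v² = μ(2/r − 1/a) = 4.904×10¹² × (1.867×10⁻⁷ − 1.598×10⁻⁷) = 1.320×10⁵ m²/s².
v = 363.3 m/s.

v ≈ 363 m/s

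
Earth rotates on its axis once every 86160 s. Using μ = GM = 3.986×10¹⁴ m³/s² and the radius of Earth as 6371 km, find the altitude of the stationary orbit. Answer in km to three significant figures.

h_sync ≈ 35800 km

A synchronous orbit has period T, so by Kepler's third law a = (μT²/4π²)^(1/3).
μT²/4π² = 3.986×10¹⁴ × (8.616×10⁴)² / 39.48 = 7.495×10²² m³.
a = 4.216×10⁷ m = 42163 km.
Altitude h = a − R = 42163 − 6371 = 35792 km.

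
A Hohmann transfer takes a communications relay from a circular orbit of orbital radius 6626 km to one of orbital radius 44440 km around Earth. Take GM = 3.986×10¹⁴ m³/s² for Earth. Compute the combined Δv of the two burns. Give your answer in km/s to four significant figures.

Δv_total ≈ 3.946 km/s

r₁ = 6626 km = 6.626×10⁶ m.
r₂ = 44440 km = 4.444×10⁷ m.
Transfer ellipse a_t = (r₁ + r₂)/2 = 2.553×10⁷ m.
At r₁: circular v_c1 = √(μ/r₁) = 7756 m/s; transfer-perigee v_p = √[μ(2/r₁ − 1/a_t)] = 10230 m/s.
Δv₁ = v_p − v_c1 = 2476 m/s.
At r₂: circular v_c2 = √(μ/r₂) = 2995 m/s; transfer-apogee v_a = √[μ(2/r₂ − 1/a_t)] = 1526 m/s.
Δv₂ = v_c2 − v_a = 1469 m/s.
Total Δv = Δv₁ + Δv₂ = 3946 m/s = 3.946 km/s.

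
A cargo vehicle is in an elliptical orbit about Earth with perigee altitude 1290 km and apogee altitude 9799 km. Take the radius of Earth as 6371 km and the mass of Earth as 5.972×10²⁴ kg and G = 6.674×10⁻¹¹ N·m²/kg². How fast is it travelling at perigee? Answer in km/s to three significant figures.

μ = GM = 6.674×10⁻¹¹ × 5.972×10²⁴ = 3.986×10¹⁴ m³/s².
r_p = 6371 + 1290 = 7661.0 km = 7.6610×10⁶ m.
r_a = 6371 + 9799 = 16170 km = 1.6170×10⁷ m.
Semi-major axis a = (r_p + r_a)/2 = 11916 km = 1.192×10⁷ m.
Vis-viva: v² = μ(2/r − 1/a) = 3.986×10¹⁴ × (2.611×10⁻⁷ − 8.392×10⁻⁸) = 7.060×10⁷ m²/s².
v = 8403 m/s = 8.403 km/s.

v ≈ 8.40 km/s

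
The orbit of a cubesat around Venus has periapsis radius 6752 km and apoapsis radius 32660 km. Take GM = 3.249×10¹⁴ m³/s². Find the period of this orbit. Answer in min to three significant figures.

Semi-major axis a = (r_p + r_a)/2 = (6752.0 + 32660)/2 = 19706 km = 1.971×10⁷ m.
By Kepler's third law T = 2π√(a³/μ) = 2π × 4.853×10³ = 3.049×10⁴ s.
= 508.2 min.

T ≈ 508 min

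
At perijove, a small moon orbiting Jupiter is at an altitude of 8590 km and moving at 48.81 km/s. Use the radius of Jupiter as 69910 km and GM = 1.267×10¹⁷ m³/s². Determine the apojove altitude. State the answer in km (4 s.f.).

r_p = 69910 + 8590 = 78500 km = 7.850×10⁷ m.
Specific energy ε = v²/2 − μ/r = -4.228×10⁸ J/kg, so a = −μ/(2ε) = 1.498×10⁸ m.
The apsides satisfy r_p + r_a = 2a, so the apojove radius is 2a − r_p = 2.212×10⁸ m = 2.2117×10⁵ km.
Apojove altitude = 2.2117×10⁵ − 69910 = 1.5126×10⁵ km.

apojove altitude ≈ 1.513×10⁵ km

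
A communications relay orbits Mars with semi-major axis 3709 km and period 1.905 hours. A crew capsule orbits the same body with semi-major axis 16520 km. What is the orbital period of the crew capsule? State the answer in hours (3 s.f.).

T₂ ≈ 17.9 hours

Kepler's third law: T² ∝ a³, so T₂ = T₁ (a₂/a₁)^(3/2).
a₂/a₁ = 4.454, (a₂/a₁)^(3/2) = 9.400.
T₂ = 1.905 × 9.400 = 17.91 hours.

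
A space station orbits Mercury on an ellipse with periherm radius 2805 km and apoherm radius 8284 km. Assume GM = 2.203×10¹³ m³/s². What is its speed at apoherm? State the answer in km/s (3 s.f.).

v ≈ 1.16 km/s

Semi-major axis a = (r_p + r_a)/2 = 5544.5 km = 5.544×10⁶ m.
Vis-viva: v² = μ(2/r − 1/a) = 2.203×10¹³ × (2.414×10⁻⁷ − 1.804×10⁻⁷) = 1.345×10⁶ m²/s².
v = 1160 m/s = 1.160 km/s.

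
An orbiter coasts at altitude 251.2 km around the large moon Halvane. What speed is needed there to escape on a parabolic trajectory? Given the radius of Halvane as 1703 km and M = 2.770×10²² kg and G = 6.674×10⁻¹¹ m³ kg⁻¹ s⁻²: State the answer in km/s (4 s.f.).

μ = GM = 6.674×10⁻¹¹ × 2.770×10²² = 1.849×10¹² m³/s².
r = 1703 + 251.2 = 1954.2 km = 1.9542×10⁶ m.
Escape speed v_esc = √(2μ/r) = √(2 × 1.849×10¹² / 1.954×10⁶) = √(1.892×10⁶) = 1376 m/s.
= 1.376 km/s.

v_esc ≈ 1.376 km/s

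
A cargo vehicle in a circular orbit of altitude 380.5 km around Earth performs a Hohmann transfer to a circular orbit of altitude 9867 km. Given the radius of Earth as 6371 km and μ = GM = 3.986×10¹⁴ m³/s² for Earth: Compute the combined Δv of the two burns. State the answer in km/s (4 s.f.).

Δv_total ≈ 2.606 km/s

r₁ = 6371 + 380.5 = 6751.5 km = 6.7515×10⁶ m.
r₂ = 6371 + 9867 = 16238 km = 1.6238×10⁷ m.
Transfer ellipse a_t = (r₁ + r₂)/2 = 1.149×10⁷ m.
At r₁: circular v_c1 = √(μ/r₁) = 7684 m/s; transfer-perigee v_p = √[μ(2/r₁ − 1/a_t)] = 9132 m/s.
Δv₁ = v_p − v_c1 = 1449 m/s.
At r₂: circular v_c2 = √(μ/r₂) = 4955 m/s; transfer-apogee v_a = √[μ(2/r₂ − 1/a_t)] = 3797 m/s.
Δv₂ = v_c2 − v_a = 1157 m/s.
Total Δv = Δv₁ + Δv₂ = 2606 m/s = 2.606 km/s.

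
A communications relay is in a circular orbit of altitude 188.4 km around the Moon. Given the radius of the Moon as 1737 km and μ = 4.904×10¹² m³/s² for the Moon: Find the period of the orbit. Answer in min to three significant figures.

r = 1737 + 188.4 = 1925.4 km = 1.9254×10⁶ m.
Kepler's third law: T = 2π√(r³/μ) = 2π√((1.925×10⁶)³ / 4.904×10¹²).
r³/μ = 1.456×10⁶ s², so T = 2π × 1.206×10³ = 7.580×10³ s.
Converting: 7.580×10³ s ÷ 60.00 = 126.3 min.

T ≈ 126 min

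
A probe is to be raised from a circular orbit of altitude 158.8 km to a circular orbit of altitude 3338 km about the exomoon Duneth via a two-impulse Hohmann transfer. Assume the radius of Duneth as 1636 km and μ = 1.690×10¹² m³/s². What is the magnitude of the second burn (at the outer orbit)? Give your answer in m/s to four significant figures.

r₁ = 1636 + 158.8 = 1794.8 km = 1.7948×10⁶ m.
r₂ = 1636 + 3338 = 4974.0 km = 4.9740×10⁶ m.
Transfer ellipse a_t = (r₁ + r₂)/2 = 3.384×10⁶ m.
At r₁: circular v_c1 = √(μ/r₁) = 970.4 m/s; transfer-periapsis v_p = √[μ(2/r₁ − 1/a_t)] = 1176 m/s.
At r₂: circular v_c2 = √(μ/r₂) = 582.9 m/s; transfer-apoapsis v_a = √[μ(2/r₂ − 1/a_t)] = 424.5 m/s.
Δv₂ = v_c2 − v_a = 158.4 m/s.

Δv ≈ 158.4 m/s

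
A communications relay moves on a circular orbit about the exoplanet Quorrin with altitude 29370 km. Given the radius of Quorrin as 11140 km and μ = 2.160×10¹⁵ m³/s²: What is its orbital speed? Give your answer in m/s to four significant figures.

r = 11140 + 29370 = 40510 km = 4.0510×10⁷ m.
For a circular orbit v = √(μ/r) = √(2.160×10¹⁵ / 4.051×10⁷) = √(5.332×10⁷) = 7302 m/s.

v ≈ 7302 m/s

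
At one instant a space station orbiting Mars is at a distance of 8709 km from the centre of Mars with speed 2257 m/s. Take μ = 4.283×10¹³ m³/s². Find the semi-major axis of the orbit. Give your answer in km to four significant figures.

a ≈ 9033 km

r = 8.709×10⁶ m.
Vis-viva rearranged: 1/a = 2/r − v²/μ = 2.296×10⁻⁷ − 1.189×10⁻⁷ = 1.107×10⁻⁷ m⁻¹.
a = 9.033×10⁶ m = 9032.5 km.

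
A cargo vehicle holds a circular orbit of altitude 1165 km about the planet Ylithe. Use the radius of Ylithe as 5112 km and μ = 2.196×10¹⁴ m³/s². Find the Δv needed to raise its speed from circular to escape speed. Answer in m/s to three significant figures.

Δv ≈ 2450 m/s

r = 5112 + 1165 = 6277.0 km = 6.2770×10⁶ m.
Circular speed v_c = √(μ/r) = 5915 m/s.
Escape speed v_esc = √(2μ/r) = √2 × v_c = 8365 m/s.
Δv = v_esc − v_c = 2450 m/s.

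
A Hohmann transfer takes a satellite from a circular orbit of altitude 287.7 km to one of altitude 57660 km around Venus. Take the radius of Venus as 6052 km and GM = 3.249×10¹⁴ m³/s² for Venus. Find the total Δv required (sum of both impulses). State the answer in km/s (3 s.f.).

Δv_total ≈ 3.79 km/s

r₁ = 6052 + 287.7 = 6339.7 km = 6.3397×10⁶ m.
r₂ = 6052 + 57660 = 63712 km = 6.3712×10⁷ m.
Transfer ellipse a_t = (r₁ + r₂)/2 = 3.503×10⁷ m.
At r₁: circular v_c1 = √(μ/r₁) = 7159 m/s; transfer-periapsis v_p = √[μ(2/r₁ − 1/a_t)] = 9655 m/s.
Δv₁ = v_p − v_c1 = 2496 m/s.
At r₂: circular v_c2 = √(μ/r₂) = 2258 m/s; transfer-apoapsis v_a = √[μ(2/r₂ − 1/a_t)] = 960.7 m/s.
Δv₂ = v_c2 − v_a = 1297 m/s.
Total Δv = Δv₁ + Δv₂ = 3794 m/s = 3.794 km/s.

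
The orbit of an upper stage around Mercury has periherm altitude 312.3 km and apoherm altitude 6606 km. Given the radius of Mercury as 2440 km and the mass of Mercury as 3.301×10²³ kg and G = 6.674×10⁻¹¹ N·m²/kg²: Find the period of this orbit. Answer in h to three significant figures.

T ≈ 5.33 h

μ = GM = 6.674×10⁻¹¹ × 3.301×10²³ = 2.203×10¹³ m³/s².
r_p = 2440 + 312.3 = 2752.3 km = 2.7523×10⁶ m.
r_a = 2440 + 6606 = 9046.0 km = 9.0460×10⁶ m.
Semi-major axis a = (r_p + r_a)/2 = (2752.3 + 9046.0)/2 = 5899.1 km = 5.899×10⁶ m.
By Kepler's third law T = 2π√(a³/μ) = 2π × 3.053×10³ = 1.918×10⁴ s.
= 5.328 h.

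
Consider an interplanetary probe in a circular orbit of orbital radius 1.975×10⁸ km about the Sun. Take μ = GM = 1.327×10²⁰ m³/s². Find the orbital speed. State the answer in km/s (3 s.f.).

v ≈ 25.9 km/s

r = 1.975×10⁸ km = 1.975×10¹¹ m.
For a circular orbit v = √(μ/r) = √(1.327×10²⁰ / 1.975×10¹¹) = √(6.719×10⁸) = 25920 m/s.
That is 25.92 km/s.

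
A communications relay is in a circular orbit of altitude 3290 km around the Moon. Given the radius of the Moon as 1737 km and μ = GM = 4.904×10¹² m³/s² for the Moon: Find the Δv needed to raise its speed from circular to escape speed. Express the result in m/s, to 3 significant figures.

r = 1737 + 3290 = 5027.0 km = 5.0270×10⁶ m.
Circular speed v_c = √(μ/r) = 987.7 m/s.
Escape speed v_esc = √(2μ/r) = √2 × v_c = 1397 m/s.
Δv = v_esc − v_c = 409.1 m/s.

Δv ≈ 409 m/s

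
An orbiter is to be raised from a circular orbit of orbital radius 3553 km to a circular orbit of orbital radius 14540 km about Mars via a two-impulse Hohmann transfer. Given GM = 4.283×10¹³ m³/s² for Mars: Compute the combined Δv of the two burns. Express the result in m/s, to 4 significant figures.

Δv_total ≈ 1570 m/s

r₁ = 3553 km = 3.553×10⁶ m.
r₂ = 14540 km = 1.454×10⁷ m.
Transfer ellipse a_t = (r₁ + r₂)/2 = 9.046×10⁶ m.
At r₁: circular v_c1 = √(μ/r₁) = 3472 m/s; transfer-periapsis v_p = √[μ(2/r₁ − 1/a_t)] = 4402 m/s.
Δv₁ = v_p − v_c1 = 929.7 m/s.
At r₂: circular v_c2 = √(μ/r₂) = 1716 m/s; transfer-apoapsis v_a = √[μ(2/r₂ − 1/a_t)] = 1076 m/s.
Δv₂ = v_c2 − v_a = 640.7 m/s.
Total Δv = Δv₁ + Δv₂ = 1570 m/s.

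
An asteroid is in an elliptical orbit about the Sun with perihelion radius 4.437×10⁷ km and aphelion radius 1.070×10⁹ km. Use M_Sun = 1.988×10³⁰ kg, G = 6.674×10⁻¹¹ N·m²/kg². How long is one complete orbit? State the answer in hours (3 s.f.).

T ≈ 63000 hours

μ = GM = 6.674×10⁻¹¹ × 1.988×10³⁰ = 1.327×10²⁰ m³/s².
Semi-major axis a = (r_p + r_a)/2 = (4.4370×10⁷ + 1.0700×10⁹)/2 = 5.5718×10⁸ km = 5.572×10¹¹ m.
By Kepler's third law T = 2π√(a³/μ) = 2π × 3.611×10⁷ = 2.269×10⁸ s.
= 63020 hours.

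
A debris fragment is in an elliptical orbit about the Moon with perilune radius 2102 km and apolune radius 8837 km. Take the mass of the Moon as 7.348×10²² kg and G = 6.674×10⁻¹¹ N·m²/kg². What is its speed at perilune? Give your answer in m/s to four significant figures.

μ = GM = 6.674×10⁻¹¹ × 7.348×10²² = 4.904×10¹² m³/s².
Semi-major axis a = (r_p + r_a)/2 = 5469.5 km = 5.470×10⁶ m.
Vis-viva: v² = μ(2/r − 1/a) = 4.904×10¹² × (9.515×10⁻⁷ − 1.828×10⁻⁷) = 3.769×10⁶ m²/s².
v = 1942 m/s.

v ≈ 1942 m/s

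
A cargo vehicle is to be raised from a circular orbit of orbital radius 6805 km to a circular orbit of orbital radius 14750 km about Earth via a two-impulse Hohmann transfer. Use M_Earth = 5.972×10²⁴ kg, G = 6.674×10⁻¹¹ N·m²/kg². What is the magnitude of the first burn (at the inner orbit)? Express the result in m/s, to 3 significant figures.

Δv ≈ 1300 m/s

μ = GM = 6.674×10⁻¹¹ × 5.972×10²⁴ = 3.986×10¹⁴ m³/s².
r₁ = 6805 km = 6.805×10⁶ m.
r₂ = 14750 km = 1.475×10⁷ m.
Transfer ellipse a_t = (r₁ + r₂)/2 = 1.078×10⁷ m.
At r₁: circular v_c1 = √(μ/r₁) = 7653 m/s; transfer-perigee v_p = √[μ(2/r₁ − 1/a_t)] = 8953 m/s.
Δv₁ = v_p − v_c1 = 1300 m/s.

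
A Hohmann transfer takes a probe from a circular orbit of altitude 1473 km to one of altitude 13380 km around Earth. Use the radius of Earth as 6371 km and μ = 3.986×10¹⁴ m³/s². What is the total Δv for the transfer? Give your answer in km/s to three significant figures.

r₁ = 6371 + 1473 = 7844.0 km = 7.8440×10⁶ m.
r₂ = 6371 + 13380 = 19751 km = 1.9751×10⁷ m.
Transfer ellipse a_t = (r₁ + r₂)/2 = 1.380×10⁷ m.
At r₁: circular v_c1 = √(μ/r₁) = 7129 m/s; transfer-perigee v_p = √[μ(2/r₁ − 1/a_t)] = 8529 m/s.
Δv₁ = v_p − v_c1 = 1400 m/s.
At r₂: circular v_c2 = √(μ/r₂) = 4492 m/s; transfer-apogee v_a = √[μ(2/r₂ − 1/a_t)] = 3387 m/s.
Δv₂ = v_c2 − v_a = 1105 m/s.
Total Δv = Δv₁ + Δv₂ = 2506 m/s = 2.506 km/s.

Δv_total ≈ 2.51 km/s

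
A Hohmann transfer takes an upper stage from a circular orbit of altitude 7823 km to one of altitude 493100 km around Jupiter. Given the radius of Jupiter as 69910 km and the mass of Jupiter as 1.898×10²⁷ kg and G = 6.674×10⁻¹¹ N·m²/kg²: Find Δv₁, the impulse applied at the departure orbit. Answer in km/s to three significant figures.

μ = GM = 6.674×10⁻¹¹ × 1.898×10²⁷ = 1.267×10¹⁷ m³/s².
r₁ = 69910 + 7823 = 77733 km = 7.7733×10⁷ m.
r₂ = 69910 + 493100 = 563010 km = 5.6301×10⁸ m.
Transfer ellipse a_t = (r₁ + r₂)/2 = 3.204×10⁸ m.
At r₁: circular v_c1 = √(μ/r₁) = 40370 m/s; transfer-perijove v_p = √[μ(2/r₁ − 1/a_t)] = 53510 m/s.
Δv₁ = v_p − v_c1 = 13150 m/s.
= 13.15 km/s.

Δv ≈ 13.1 km/s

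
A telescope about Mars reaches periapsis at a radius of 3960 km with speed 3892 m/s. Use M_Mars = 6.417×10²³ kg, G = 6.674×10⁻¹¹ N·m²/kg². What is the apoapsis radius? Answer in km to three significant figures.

μ = GM = 6.674×10⁻¹¹ × 6.417×10²³ = 4.283×10¹³ m³/s².
r_p = 3.960×10⁶ m.
Specific energy ε = v²/2 − μ/r = -3.241×10⁶ J/kg, so a = −μ/(2ε) = 6.607×10⁶ m.
The apsides satisfy r_p + r_a = 2a, so the apoapsis radius is 2a − r_p = 9.254×10⁶ m = 9253.8 km.

apoapsis radius ≈ 9250 km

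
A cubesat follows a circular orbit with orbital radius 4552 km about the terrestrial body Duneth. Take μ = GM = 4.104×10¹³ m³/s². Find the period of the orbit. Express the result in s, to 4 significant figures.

T ≈ 9525 s

r = 4552 km = 4.552×10⁶ m.
Kepler's third law: T = 2π√(r³/μ) = 2π√((4.552×10⁶)³ / 4.104×10¹³).
r³/μ = 2.298×10⁶ s², so T = 2π × 1.516×10³ = 9.525×10³ s.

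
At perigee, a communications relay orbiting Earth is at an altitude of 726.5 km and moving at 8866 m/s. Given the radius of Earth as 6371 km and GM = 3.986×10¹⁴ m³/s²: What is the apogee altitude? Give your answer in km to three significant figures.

r_p = 6371 + 726.5 = 7097.5 km = 7.098×10⁶ m.
Specific energy ε = v²/2 − μ/r = -1.686×10⁷ J/kg, so a = −μ/(2ε) = 1.182×10⁷ m.
The apsides satisfy r_p + r_a = 2a, so the apogee radius is 2a − r_p = 1.655×10⁷ m = 16548 km.
Apogee altitude = 16548 − 6371 = 10177 km.

apogee altitude ≈ 10200 km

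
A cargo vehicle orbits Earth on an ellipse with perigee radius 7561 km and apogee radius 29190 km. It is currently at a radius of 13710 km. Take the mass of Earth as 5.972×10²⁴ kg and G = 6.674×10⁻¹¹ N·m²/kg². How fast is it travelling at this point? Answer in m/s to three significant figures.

v ≈ 6040 m/s

μ = GM = 6.674×10⁻¹¹ × 5.972×10²⁴ = 3.986×10¹⁴ m³/s².
Semi-major axis a = (r_p + r_a)/2 = 18376 km = 1.838×10⁷ m.
Vis-viva: v² = μ(2/r − 1/a) = 3.986×10¹⁴ × (1.459×10⁻⁷ − 5.442×10⁻⁸) = 3.645×10⁷ m²/s².
v = 6038 m/s.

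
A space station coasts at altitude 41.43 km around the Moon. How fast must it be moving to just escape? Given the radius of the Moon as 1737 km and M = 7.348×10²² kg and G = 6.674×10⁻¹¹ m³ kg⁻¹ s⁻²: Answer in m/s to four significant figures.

μ = GM = 6.674×10⁻¹¹ × 7.348×10²² = 4.904×10¹² m³/s².
r = 1737 + 41.43 = 1778.4 km = 1.7784×10⁶ m.
Escape speed v_esc = √(2μ/r) = √(2 × 4.904×10¹² / 1.778×10⁶) = √(5.515×10⁶) = 2348 m/s.

v_esc ≈ 2348 m/s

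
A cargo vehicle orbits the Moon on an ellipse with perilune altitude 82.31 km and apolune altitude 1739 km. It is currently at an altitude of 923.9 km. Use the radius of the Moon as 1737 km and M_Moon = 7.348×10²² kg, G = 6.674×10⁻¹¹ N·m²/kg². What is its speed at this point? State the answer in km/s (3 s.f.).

v ≈ 1.35 km/s

μ = GM = 6.674×10⁻¹¹ × 7.348×10²² = 4.904×10¹² m³/s².
r_p = 1737 + 82.31 = 1819.3 km = 1.8193×10⁶ m.
r_a = 1737 + 1739 = 3476.0 km = 3.4760×10⁶ m.
r = 1737 + 923.9 = 2660.9 km = 2.661×10⁶ m.
Semi-major axis a = (r_p + r_a)/2 = 2647.7 km = 2.648×10⁶ m.
Vis-viva: v² = μ(2/r − 1/a) = 4.904×10¹² × (7.516×10⁻⁷ − 3.777×10⁻⁷) = 1.834×10⁶ m²/s².
v = 1354 m/s = 1.354 km/s.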